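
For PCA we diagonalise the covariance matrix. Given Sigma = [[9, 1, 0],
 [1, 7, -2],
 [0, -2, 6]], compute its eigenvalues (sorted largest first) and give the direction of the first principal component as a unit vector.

Step 1 — characteristic polynomial p(λ) = det(λI - Sigma) = λ³ - tr·λ² + c_1·λ - det, where tr = trace, c_1 = sum of the principal 2×2 minors, det = det(Sigma):
  tr = 9 + 7 + 6 = 22,
  c_1 = (9·7 - (1)²) + (9·6 - (0)²) + (7·6 - (-2)²) = 62 + 54 + 38 = 154,
  det = 9·(7·6 - (-2)²) - (1)·((1)·6 - (-2)·(0)) + (0)·((1)·(-2) - 7·(0)) = 9·(38) - (1)·(6) + (0)·(-2) = 336.
  So p(λ) = λ³ - 22λ² + 154λ - 336.
Step 2 — look for an integer root (rational root theorem: any rational root is an integer divisor of 336). Testing λ = 8:
  p(8) = 512 - 1408 + 1232 - 336 = 0  ✓
  Dividing out (λ - 8): p(λ) = (λ - 8)(λ² - 14λ + 42).
Step 3 — remaining eigenvalues from the quadratic λ² - 14λ + 42 = 0:
  Δ = 14² - 4·42 = 196 - 168 = 28,  λ = (14 ± √28)/2 = (14 ± 5.2915)/2 ≈ 9.6458 or 4.3542.
  Sorted: λ_1 = 9.6458,  λ_2 = 8,  λ_3 = 4.3542  (check: sum = 22 = tr ✓).

Step 4 — unit eigenvector for λ_1 ≈ 9.6458: v spans the null space of (Sigma - λ_1 I), whose rows are
  r_1 = (-0.6458, 1, 0),  r_2 = (1, -2.6458, -2),  r_3 = (0, -2, -3.6458).
  v is orthogonal to every row, so take v ∝ r_1 × r_2 = ((1)·(-2) - (0)·(-2.6458), (0)·(1) - (-0.6458)·(-2), (-0.6458)·(-2.6458) - (1)·(1)) ≈ (-2, -1.2915, 0.7085).
  Rescale (multiply by -1 so the first nonzero entry is positive): u = (2, 1.2915, -0.7085).
  ||u|| = √((2)² + (1.2915)² + (-0.7085)²) = √(6.1699) ≈ 2.4839,  v_1 = u/||u|| ≈ (0.8052, 0.5199, -0.2852) (||v_1|| = 1).

λ_1 = 9.6458,  λ_2 = 8,  λ_3 = 4.3542;  v_1 ≈ (0.8052, 0.5199, -0.2852)


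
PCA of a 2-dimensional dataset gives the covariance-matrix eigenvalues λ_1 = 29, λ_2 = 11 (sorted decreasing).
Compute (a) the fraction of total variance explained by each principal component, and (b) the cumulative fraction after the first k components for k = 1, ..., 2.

Step 1 — total variance = trace(Sigma) = Σ λ_i = 29 + 11 = 40.

Step 2 — fraction explained by component i = λ_i / Σ λ:
  PC1: 29/40 = 0.725
  PC2: 11/40 = 0.275

Step 3 — cumulative fraction after k components = (λ_1 + ... + λ_k) / Σ λ:
  k = 1: 29/40 = 0.725
  k = 2: (29 + 11)/40 = 40/40 = 1

Summary (fraction, with percent):

explained: PC1 0.725 (72.5%), PC2 0.275 (27.5%);  cumulative: 0.725, 1


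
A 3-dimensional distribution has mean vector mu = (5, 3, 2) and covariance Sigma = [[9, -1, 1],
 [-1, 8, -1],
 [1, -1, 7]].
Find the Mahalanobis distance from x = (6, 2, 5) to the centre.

Step 1 — centre the observation: (x - mu) = (1, -1, 3).

Step 2 — invert Sigma (cofactor / det for 3×3, or solve directly):
  Sigma^{-1} = [[0.1141, 0.0124, -0.0145],
 [0.0124, 0.1286, 0.0166],
 [-0.0145, 0.0166, 0.1473]].

Step 3 — form the quadratic (x - mu)^T · Sigma^{-1} · (x - mu):
  Sigma^{-1} · (x - mu) = (0.0581, -0.0664, 0.4108).
  (x - mu)^T · [Sigma^{-1} · (x - mu)] = (1)·(0.0581) + (-1)·(-0.0664) + (3)·(0.4108) = 1.3568.

Step 4 — take square root: d = √(1.3568) ≈ 1.1648.

d(x, mu) = √(1.3568) ≈ 1.1648


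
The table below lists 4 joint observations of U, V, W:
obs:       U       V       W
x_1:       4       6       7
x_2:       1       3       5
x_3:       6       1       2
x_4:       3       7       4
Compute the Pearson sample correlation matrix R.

Step 1 — column means:
  mean(U) = (4 + 1 + 6 + 3) / 4 = 14/4 = 3.5
  mean(V) = (6 + 3 + 1 + 7) / 4 = 17/4 = 4.25
  mean(W) = (7 + 5 + 2 + 4) / 4 = 18/4 = 4.5

Step 2 — sample variances and covariances s[i,j] = (1/(n-1)) · Σ_k (x_{k,i} - mean_i) · (x_{k,j} - mean_j), with n-1 = 3:
  s[U,U] = ((0.5)·(0.5) + (-2.5)·(-2.5) + (2.5)·(2.5) + (-0.5)·(-0.5)) / 3 = 13/3 = 4.3333
  s[U,V] = ((0.5)·(1.75) + (-2.5)·(-1.25) + (2.5)·(-3.25) + (-0.5)·(2.75)) / 3 = -5.5/3 = -1.8333
  s[U,W] = ((0.5)·(2.5) + (-2.5)·(0.5) + (2.5)·(-2.5) + (-0.5)·(-0.5)) / 3 = -6/3 = -2
  s[V,V] = ((1.75)·(1.75) + (-1.25)·(-1.25) + (-3.25)·(-3.25) + (2.75)·(2.75)) / 3 = 22.75/3 = 7.5833
  s[V,W] = ((1.75)·(2.5) + (-1.25)·(0.5) + (-3.25)·(-2.5) + (2.75)·(-0.5)) / 3 = 10.5/3 = 3.5
  s[W,W] = ((2.5)·(2.5) + (0.5)·(0.5) + (-2.5)·(-2.5) + (-0.5)·(-0.5)) / 3 = 13/3 = 4.3333
  Sample standard deviations s_i = √(s[i,i]):
  s(U) = √(4.3333) = 2.0817
  s(V) = √(7.5833) = 2.7538
  s(W) = √(4.3333) = 2.0817

Step 3 — r_{ij} = s_{ij} / (s_i · s_j):
  r[U,U] = 1 (diagonal).
  r[U,V] = -1.8333 / (2.0817 · 2.7538) = -1.8333 / 5.7325 = -0.3198
  r[U,W] = -2 / (2.0817 · 2.0817) = -2 / 4.3333 = -0.4615
  r[V,V] = 1 (diagonal).
  r[V,W] = 3.5 / (2.7538 · 2.0817) = 3.5 / 5.7325 = 0.6106
  r[W,W] = 1 (diagonal).

R is symmetric with unit diagonal. Assembling:

R = [[1, -0.3198, -0.4615],
 [-0.3198, 1, 0.6106],
 [-0.4615, 0.6106, 1]]


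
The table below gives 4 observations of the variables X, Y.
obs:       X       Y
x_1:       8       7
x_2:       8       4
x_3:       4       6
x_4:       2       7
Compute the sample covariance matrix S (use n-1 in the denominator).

Step 1 — column means:
  mean(X) = (8 + 8 + 4 + 2) / 4 = 22/4 = 5.5
  mean(Y) = (7 + 4 + 6 + 7) / 4 = 24/4 = 6

Step 2 — sample covariance S[i,j] = (1/(n-1)) · Σ_k (x_{k,i} - mean_i) · (x_{k,j} - mean_j), with n-1 = 3.
  S[X,X] = ((2.5)·(2.5) + (2.5)·(2.5) + (-1.5)·(-1.5) + (-3.5)·(-3.5)) / 3 = 27/3 = 9
  S[X,Y] = ((2.5)·(1) + (2.5)·(-2) + (-1.5)·(0) + (-3.5)·(1)) / 3 = -6/3 = -2
  S[Y,Y] = ((1)·(1) + (-2)·(-2) + (0)·(0) + (1)·(1)) / 3 = 6/3 = 2

S is symmetric (S[j,i] = S[i,j]). Assembling:

S = [[9, -2],
 [-2, 2]]


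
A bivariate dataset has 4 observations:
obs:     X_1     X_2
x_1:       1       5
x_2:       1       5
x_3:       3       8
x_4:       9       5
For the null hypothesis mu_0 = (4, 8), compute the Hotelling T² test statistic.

Step 1 — sample mean vector:
  mean(X_1) = (1 + 1 + 3 + 9) / 4 = 14/4 = 3.5
  mean(X_2) = (5 + 5 + 8 + 5) / 4 = 23/4 = 5.75
  x̄ = (3.5, 5.75),  deviation x̄ - mu_0 = (3.5, 5.75) - (4, 8) = (-0.5, -2.25).

Step 2 — sample covariance matrix, S[i,j] = (1/(n-1)) · Σ_k (x_{k,i} - mean_i) · (x_{k,j} - mean_j), divisor n-1 = 3:
  S[X_1,X_1] = ((-2.5)·(-2.5) + (-2.5)·(-2.5) + (-0.5)·(-0.5) + (5.5)·(5.5)) / 3 = 43/3 = 14.3333
  S[X_1,X_2] = ((-2.5)·(-0.75) + (-2.5)·(-0.75) + (-0.5)·(2.25) + (5.5)·(-0.75)) / 3 = -1.5/3 = -0.5
  S[X_2,X_2] = ((-0.75)·(-0.75) + (-0.75)·(-0.75) + (2.25)·(2.25) + (-0.75)·(-0.75)) / 3 = 6.75/3 = 2.25
  S = [[14.3333, -0.5],
 [-0.5, 2.25]].

Step 3 — invert S. det(S) = 14.3333·2.25 - (-0.5)² = 32.
  S^{-1} = (1/det) · [[d, -b], [-b, a]] = [[0.0703, 0.0156],
 [0.0156, 0.4479]].

Step 4 — quadratic form (x̄ - mu_0)^T · S^{-1} · (x̄ - mu_0):
  S^{-1} · (x̄ - mu_0) = (-0.0703, -1.0156),
  (x̄ - mu_0)^T · [...] = (-0.5)·(-0.0703) + (-2.25)·(-1.0156) = 2.3203.

Step 5 — scale by n: T² = 4 · 2.3203 = 9.2812.

T² ≈ 9.2812


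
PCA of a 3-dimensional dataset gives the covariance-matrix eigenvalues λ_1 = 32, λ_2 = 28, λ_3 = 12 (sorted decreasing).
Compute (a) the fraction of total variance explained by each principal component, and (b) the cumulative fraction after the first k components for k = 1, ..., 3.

Step 1 — total variance = trace(Sigma) = Σ λ_i = 32 + 28 + 12 = 72.

Step 2 — fraction explained by component i = λ_i / Σ λ:
  PC1: 32/72 = 0.4444
  PC2: 28/72 = 0.3889
  PC3: 12/72 = 0.1667

Step 3 — cumulative fraction after k components = (λ_1 + ... + λ_k) / Σ λ:
  k = 1: 32/72 = 0.4444
  k = 2: (32 + 28)/72 = 60/72 = 0.8333
  k = 3: (32 + 28 + 12)/72 = 72/72 = 1

Summary (fraction, with percent):

explained: PC1 0.4444 (44.44%), PC2 0.3889 (38.89%), PC3 0.1667 (16.67%);  cumulative: 0.4444, 0.8333, 1


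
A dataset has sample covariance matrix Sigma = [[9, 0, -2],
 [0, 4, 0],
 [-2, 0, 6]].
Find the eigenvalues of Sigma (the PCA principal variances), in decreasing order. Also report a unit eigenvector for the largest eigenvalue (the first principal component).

Step 1 — characteristic polynomial p(λ) = det(λI - Sigma) = λ³ - tr·λ² + c_1·λ - det, where tr = trace, c_1 = sum of the principal 2×2 minors, det = det(Sigma):
  tr = 9 + 4 + 6 = 19,
  c_1 = (9·4 - (0)²) + (9·6 - (-2)²) + (4·6 - (0)²) = 36 + 50 + 24 = 110,
  det = 9·(4·6 - (0)²) - (0)·((0)·6 - (0)·(-2)) + (-2)·((0)·(0) - 4·(-2)) = 9·(24) - (0)·(0) + (-2)·(8) = 200.
  So p(λ) = λ³ - 19λ² + 110λ - 200.
Step 2 — look for an integer root (rational root theorem: any rational root is an integer divisor of 200). Testing λ = 4:
  p(4) = 64 - 304 + 440 - 200 = 0  ✓
  Dividing out (λ - 4): p(λ) = (λ - 4)(λ² - 15λ + 50).
Step 3 — remaining eigenvalues from the quadratic λ² - 15λ + 50 = 0:
  Δ = 15² - 4·50 = 225 - 200 = 25,  λ = (15 ± √25)/2 = (15 ± 5)/2 = 10 or 5.
  Sorted: λ_1 = 10,  λ_2 = 5,  λ_3 = 4  (check: sum = 19 = tr ✓).

Step 4 — unit eigenvector for λ_1 = 10: v spans the null space of (Sigma - λ_1 I), whose rows are
  r_1 = (-1, 0, -2),  r_2 = (0, -6, 0),  r_3 = (-2, 0, -4).
  v is orthogonal to every row, so take v ∝ r_1 × r_2 = ((0)·(0) - (-2)·(-6), (-2)·(0) - (-1)·(0), (-1)·(-6) - (0)·(0)) = (-12, 0, 6).
  Rescale (divide by 6; multiply by -1 so the first nonzero entry is positive): u = (2, 0, -1).
  ||u|| = √((2)² + (0)² + (-1)²) = √(5) ≈ 2.2361,  v_1 = u/||u|| ≈ (0.8944, 0, -0.4472) (||v_1|| = 1).

λ_1 = 10,  λ_2 = 5,  λ_3 = 4;  v_1 ≈ (0.8944, 0, -0.4472)


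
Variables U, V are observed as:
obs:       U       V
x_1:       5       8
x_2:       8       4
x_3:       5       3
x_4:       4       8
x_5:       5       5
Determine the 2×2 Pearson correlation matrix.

Step 1 — column means:
  mean(U) = (5 + 8 + 5 + 4 + 5) / 5 = 27/5 = 5.4
  mean(V) = (8 + 4 + 3 + 8 + 5) / 5 = 28/5 = 5.6

Step 2 — sample variances and covariances s[i,j] = (1/(n-1)) · Σ_k (x_{k,i} - mean_i) · (x_{k,j} - mean_j), with n-1 = 4:
  s[U,U] = ((-0.4)·(-0.4) + (2.6)·(2.6) + (-0.4)·(-0.4) + (-1.4)·(-1.4) + (-0.4)·(-0.4)) / 4 = 9.2/4 = 2.3
  s[U,V] = ((-0.4)·(2.4) + (2.6)·(-1.6) + (-0.4)·(-2.6) + (-1.4)·(2.4) + (-0.4)·(-0.6)) / 4 = -7.2/4 = -1.8
  s[V,V] = ((2.4)·(2.4) + (-1.6)·(-1.6) + (-2.6)·(-2.6) + (2.4)·(2.4) + (-0.6)·(-0.6)) / 4 = 21.2/4 = 5.3
  Sample standard deviations s_i = √(s[i,i]):
  s(U) = √(2.3) = 1.5166
  s(V) = √(5.3) = 2.3022

Step 3 — r_{ij} = s_{ij} / (s_i · s_j):
  r[U,U] = 1 (diagonal).
  r[U,V] = -1.8 / (1.5166 · 2.3022) = -1.8 / 3.4914 = -0.5155
  r[V,V] = 1 (diagonal).

R is symmetric with unit diagonal. Assembling:

R = [[1, -0.5155],
 [-0.5155, 1]]


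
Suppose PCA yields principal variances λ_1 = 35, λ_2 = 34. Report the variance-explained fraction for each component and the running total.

Step 1 — total variance = trace(Sigma) = Σ λ_i = 35 + 34 = 69.

Step 2 — fraction explained by component i = λ_i / Σ λ:
  PC1: 35/69 = 0.5072
  PC2: 34/69 = 0.4928

Step 3 — cumulative fraction after k components = (λ_1 + ... + λ_k) / Σ λ:
  k = 1: 35/69 = 0.5072
  k = 2: (35 + 34)/69 = 69/69 = 1

Summary (fraction, with percent):

explained: PC1 0.5072 (50.72%), PC2 0.4928 (49.28%);  cumulative: 0.5072, 1


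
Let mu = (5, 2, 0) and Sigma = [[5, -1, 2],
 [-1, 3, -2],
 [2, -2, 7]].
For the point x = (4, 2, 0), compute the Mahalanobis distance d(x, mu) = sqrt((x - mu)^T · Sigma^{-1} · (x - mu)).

Step 1 — centre the observation: (x - mu) = (-1, 0, 0).

Step 2 — invert Sigma (cofactor / det for 3×3, or solve directly):
  Sigma^{-1} = [[0.2297, 0.0405, -0.0541],
 [0.0405, 0.4189, 0.1081],
 [-0.0541, 0.1081, 0.1892]].

Step 3 — form the quadratic (x - mu)^T · Sigma^{-1} · (x - mu):
  Sigma^{-1} · (x - mu) = (-0.2297, -0.0405, 0.0541).
  (x - mu)^T · [Sigma^{-1} · (x - mu)] = (-1)·(-0.2297) + (0)·(-0.0405) + (0)·(0.0541) = 0.2297.

Step 4 — take square root: d = √(0.2297) ≈ 0.4793.

d(x, mu) = √(0.2297) ≈ 0.4793


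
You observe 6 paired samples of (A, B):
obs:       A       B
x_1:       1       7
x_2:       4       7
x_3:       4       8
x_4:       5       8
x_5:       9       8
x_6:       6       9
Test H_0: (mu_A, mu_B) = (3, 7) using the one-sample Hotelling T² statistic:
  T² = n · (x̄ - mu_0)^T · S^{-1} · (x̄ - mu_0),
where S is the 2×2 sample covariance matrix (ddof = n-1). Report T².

Step 1 — sample mean vector:
  mean(A) = (1 + 4 + 4 + 5 + 9 + 6) / 6 = 29/6 = 4.8333
  mean(B) = (7 + 7 + 8 + 8 + 8 + 9) / 6 = 47/6 = 7.8333
  x̄ = (4.8333, 7.8333),  deviation x̄ - mu_0 = (4.8333, 7.8333) - (3, 7) = (1.8333, 0.8333).

Step 2 — sample covariance matrix, S[i,j] = (1/(n-1)) · Σ_k (x_{k,i} - mean_i) · (x_{k,j} - mean_j), divisor n-1 = 5:
  S[A,A] = ((-3.8333)·(-3.8333) + (-0.8333)·(-0.8333) + (-0.8333)·(-0.8333) + (0.1667)·(0.1667) + (4.1667)·(4.1667) + (1.1667)·(1.1667)) / 5 = 34.8333/5 = 6.9667
  S[A,B] = ((-3.8333)·(-0.8333) + (-0.8333)·(-0.8333) + (-0.8333)·(0.1667) + (0.1667)·(0.1667) + (4.1667)·(0.1667) + (1.1667)·(1.1667)) / 5 = 5.8333/5 = 1.1667
  S[B,B] = ((-0.8333)·(-0.8333) + (-0.8333)·(-0.8333) + (0.1667)·(0.1667) + (0.1667)·(0.1667) + (0.1667)·(0.1667) + (1.1667)·(1.1667)) / 5 = 2.8333/5 = 0.5667
  S = [[6.9667, 1.1667],
 [1.1667, 0.5667]].

Step 3 — invert S. det(S) = 6.9667·0.5667 - (1.1667)² = 2.5867.
  S^{-1} = (1/det) · [[d, -b], [-b, a]] = [[0.2191, -0.451],
 [-0.451, 2.6933]].

Step 4 — quadratic form (x̄ - mu_0)^T · S^{-1} · (x̄ - mu_0):
  S^{-1} · (x̄ - mu_0) = (0.0258, 1.4175),
  (x̄ - mu_0)^T · [...] = (1.8333)·(0.0258) + (0.8333)·(1.4175) = 1.2285.

Step 5 — scale by n: T² = 6 · 1.2285 = 7.3711.

T² ≈ 7.3711


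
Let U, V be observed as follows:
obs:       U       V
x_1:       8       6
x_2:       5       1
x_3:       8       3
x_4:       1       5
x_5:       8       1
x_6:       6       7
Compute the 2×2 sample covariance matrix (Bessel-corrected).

Step 1 — column means:
  mean(U) = (8 + 5 + 8 + 1 + 8 + 6) / 6 = 36/6 = 6
  mean(V) = (6 + 1 + 3 + 5 + 1 + 7) / 6 = 23/6 = 3.8333

Step 2 — sample covariance S[i,j] = (1/(n-1)) · Σ_k (x_{k,i} - mean_i) · (x_{k,j} - mean_j), with n-1 = 5.
  S[U,U] = ((2)·(2) + (-1)·(-1) + (2)·(2) + (-5)·(-5) + (2)·(2) + (0)·(0)) / 5 = 38/5 = 7.6
  S[U,V] = ((2)·(2.1667) + (-1)·(-2.8333) + (2)·(-0.8333) + (-5)·(1.1667) + (2)·(-2.8333) + (0)·(3.1667)) / 5 = -6/5 = -1.2
  S[V,V] = ((2.1667)·(2.1667) + (-2.8333)·(-2.8333) + (-0.8333)·(-0.8333) + (1.1667)·(1.1667) + (-2.8333)·(-2.8333) + (3.1667)·(3.1667)) / 5 = 32.8333/5 = 6.5667

S is symmetric (S[j,i] = S[i,j]). Assembling:

S = [[7.6, -1.2],
 [-1.2, 6.5667]]


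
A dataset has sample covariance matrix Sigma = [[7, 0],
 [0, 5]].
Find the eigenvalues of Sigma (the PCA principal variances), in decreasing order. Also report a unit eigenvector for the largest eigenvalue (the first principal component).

Step 1 — characteristic polynomial of 2×2 Sigma:
  det(Sigma - λI) = λ² - trace · λ + det = 0.
  trace = 7 + 5 = 12, det = 7·5 - (0)² = 35.
Step 2 — discriminant:
  Δ = trace² - 4·det = 144 - 140 = 4.
Step 3 — eigenvalues:
  λ = (trace ± √Δ)/2 = (12 ± 2)/2,
  λ_1 = 7,  λ_2 = 5.

Step 4 — unit eigenvector for λ_1: Sigma is diagonal, so its eigenvectors are the coordinate axes. λ_1 = 7 is the diagonal entry on the first coordinate axis, hence
  v_1 = (1, 0) (||v_1|| = 1).

λ_1 = 7,  λ_2 = 5;  v_1 ≈ (1, 0)


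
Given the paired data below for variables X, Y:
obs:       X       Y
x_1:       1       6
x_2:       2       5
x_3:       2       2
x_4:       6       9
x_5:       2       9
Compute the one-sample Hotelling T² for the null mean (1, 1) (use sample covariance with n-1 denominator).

Step 1 — sample mean vector:
  mean(X) = (1 + 2 + 2 + 6 + 2) / 5 = 13/5 = 2.6
  mean(Y) = (6 + 5 + 2 + 9 + 9) / 5 = 31/5 = 6.2
  x̄ = (2.6, 6.2),  deviation x̄ - mu_0 = (2.6, 6.2) - (1, 1) = (1.6, 5.2).

Step 2 — sample covariance matrix, S[i,j] = (1/(n-1)) · Σ_k (x_{k,i} - mean_i) · (x_{k,j} - mean_j), divisor n-1 = 4:
  S[X,X] = ((-1.6)·(-1.6) + (-0.6)·(-0.6) + (-0.6)·(-0.6) + (3.4)·(3.4) + (-0.6)·(-0.6)) / 4 = 15.2/4 = 3.8
  S[X,Y] = ((-1.6)·(-0.2) + (-0.6)·(-1.2) + (-0.6)·(-4.2) + (3.4)·(2.8) + (-0.6)·(2.8)) / 4 = 11.4/4 = 2.85
  S[Y,Y] = ((-0.2)·(-0.2) + (-1.2)·(-1.2) + (-4.2)·(-4.2) + (2.8)·(2.8) + (2.8)·(2.8)) / 4 = 34.8/4 = 8.7
  S = [[3.8, 2.85],
 [2.85, 8.7]].

Step 3 — invert S. det(S) = 3.8·8.7 - (2.85)² = 24.9375.
  S^{-1} = (1/det) · [[d, -b], [-b, a]] = [[0.3489, -0.1143],
 [-0.1143, 0.1524]].

Step 4 — quadratic form (x̄ - mu_0)^T · S^{-1} · (x̄ - mu_0):
  S^{-1} · (x̄ - mu_0) = (-0.0361, 0.6095),
  (x̄ - mu_0)^T · [...] = (1.6)·(-0.0361) + (5.2)·(0.6095) = 3.1118.

Step 5 — scale by n: T² = 5 · 3.1118 = 15.5589.

T² ≈ 15.5589


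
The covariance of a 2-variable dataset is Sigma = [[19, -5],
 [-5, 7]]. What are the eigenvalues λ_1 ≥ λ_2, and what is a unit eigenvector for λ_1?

Step 1 — characteristic polynomial of 2×2 Sigma:
  det(Sigma - λI) = λ² - trace · λ + det = 0.
  trace = 19 + 7 = 26, det = 19·7 - (-5)² = 108.
Step 2 — discriminant:
  Δ = trace² - 4·det = 676 - 432 = 244.
Step 3 — eigenvalues:
  λ = (trace ± √Δ)/2 = (26 ± 15.6205)/2,
  λ_1 = 20.8102,  λ_2 = 5.1898.

Step 4 — unit eigenvector for λ_1: solve (Sigma - λ_1 I)v = 0. First row:
  (19 - 20.8102)·v_x + (-5)·v_y = 0, i.e. (-1.8102)·v_x + (-5)·v_y = 0,
  so v ∝ (b, λ_1 - a) = (-5, 1.8102); multiply by -1 so the first entry is positive: u = (5, -1.8102).
  ||u|| = √((5)² + (-1.8102)²) = √(28.277) ≈ 5.3176,
  v_1 = u/||u|| ≈ (0.9403, -0.3404) (||v_1|| = 1).

λ_1 = 20.8102,  λ_2 = 5.1898;  v_1 ≈ (0.9403, -0.3404)


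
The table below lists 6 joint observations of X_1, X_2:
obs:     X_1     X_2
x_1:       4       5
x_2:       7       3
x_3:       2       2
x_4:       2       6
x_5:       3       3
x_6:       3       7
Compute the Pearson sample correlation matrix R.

Step 1 — column means:
  mean(X_1) = (4 + 7 + 2 + 2 + 3 + 3) / 6 = 21/6 = 3.5
  mean(X_2) = (5 + 3 + 2 + 6 + 3 + 7) / 6 = 26/6 = 4.3333

Step 2 — sample variances and covariances s[i,j] = (1/(n-1)) · Σ_k (x_{k,i} - mean_i) · (x_{k,j} - mean_j), with n-1 = 5:
  s[X_1,X_1] = ((0.5)·(0.5) + (3.5)·(3.5) + (-1.5)·(-1.5) + (-1.5)·(-1.5) + (-0.5)·(-0.5) + (-0.5)·(-0.5)) / 5 = 17.5/5 = 3.5
  s[X_1,X_2] = ((0.5)·(0.6667) + (3.5)·(-1.3333) + (-1.5)·(-2.3333) + (-1.5)·(1.6667) + (-0.5)·(-1.3333) + (-0.5)·(2.6667)) / 5 = -4/5 = -0.8
  s[X_2,X_2] = ((0.6667)·(0.6667) + (-1.3333)·(-1.3333) + (-2.3333)·(-2.3333) + (1.6667)·(1.6667) + (-1.3333)·(-1.3333) + (2.6667)·(2.6667)) / 5 = 19.3333/5 = 3.8667
  Sample standard deviations s_i = √(s[i,i]):
  s(X_1) = √(3.5) = 1.8708
  s(X_2) = √(3.8667) = 1.9664

Step 3 — r_{ij} = s_{ij} / (s_i · s_j):
  r[X_1,X_1] = 1 (diagonal).
  r[X_1,X_2] = -0.8 / (1.8708 · 1.9664) = -0.8 / 3.6788 = -0.2175
  r[X_2,X_2] = 1 (diagonal).

R is symmetric with unit diagonal. Assembling:

R = [[1, -0.2175],
 [-0.2175, 1]]


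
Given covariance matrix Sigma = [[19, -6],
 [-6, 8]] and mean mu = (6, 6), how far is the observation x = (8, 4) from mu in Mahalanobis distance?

Step 1 — centre the observation: (x - mu) = (2, -2).

Step 2 — invert Sigma. det(Sigma) = 19·8 - (-6)² = 116.
  Sigma^{-1} = (1/det) · [[d, -b], [-b, a]] = [[0.069, 0.0517],
 [0.0517, 0.1638]].

Step 3 — form the quadratic (x - mu)^T · Sigma^{-1} · (x - mu):
  Sigma^{-1} · (x - mu) = (0.0345, -0.2241).
  (x - mu)^T · [Sigma^{-1} · (x - mu)] = (2)·(0.0345) + (-2)·(-0.2241) = 0.5172.

Step 4 — take square root: d = √(0.5172) ≈ 0.7192.

d(x, mu) = √(0.5172) ≈ 0.7192


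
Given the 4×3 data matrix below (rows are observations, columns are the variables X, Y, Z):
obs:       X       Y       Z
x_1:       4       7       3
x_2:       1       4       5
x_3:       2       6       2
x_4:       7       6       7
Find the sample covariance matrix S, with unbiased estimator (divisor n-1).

Step 1 — column means:
  mean(X) = (4 + 1 + 2 + 7) / 4 = 14/4 = 3.5
  mean(Y) = (7 + 4 + 6 + 6) / 4 = 23/4 = 5.75
  mean(Z) = (3 + 5 + 2 + 7) / 4 = 17/4 = 4.25

Step 2 — sample covariance S[i,j] = (1/(n-1)) · Σ_k (x_{k,i} - mean_i) · (x_{k,j} - mean_j), with n-1 = 3.
  S[X,X] = ((0.5)·(0.5) + (-2.5)·(-2.5) + (-1.5)·(-1.5) + (3.5)·(3.5)) / 3 = 21/3 = 7
  S[X,Y] = ((0.5)·(1.25) + (-2.5)·(-1.75) + (-1.5)·(0.25) + (3.5)·(0.25)) / 3 = 5.5/3 = 1.8333
  S[X,Z] = ((0.5)·(-1.25) + (-2.5)·(0.75) + (-1.5)·(-2.25) + (3.5)·(2.75)) / 3 = 10.5/3 = 3.5
  S[Y,Y] = ((1.25)·(1.25) + (-1.75)·(-1.75) + (0.25)·(0.25) + (0.25)·(0.25)) / 3 = 4.75/3 = 1.5833
  S[Y,Z] = ((1.25)·(-1.25) + (-1.75)·(0.75) + (0.25)·(-2.25) + (0.25)·(2.75)) / 3 = -2.75/3 = -0.9167
  S[Z,Z] = ((-1.25)·(-1.25) + (0.75)·(0.75) + (-2.25)·(-2.25) + (2.75)·(2.75)) / 3 = 14.75/3 = 4.9167

S is symmetric (S[j,i] = S[i,j]). Assembling:

S = [[7, 1.8333, 3.5],
 [1.8333, 1.5833, -0.9167],
 [3.5, -0.9167, 4.9167]]


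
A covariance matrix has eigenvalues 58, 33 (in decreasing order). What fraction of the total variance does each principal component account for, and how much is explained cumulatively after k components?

Step 1 — total variance = trace(Sigma) = Σ λ_i = 58 + 33 = 91.

Step 2 — fraction explained by component i = λ_i / Σ λ:
  PC1: 58/91 = 0.6374
  PC2: 33/91 = 0.3626

Step 3 — cumulative fraction after k components = (λ_1 + ... + λ_k) / Σ λ:
  k = 1: 58/91 = 0.6374
  k = 2: (58 + 33)/91 = 91/91 = 1

Summary (fraction, with percent):

explained: PC1 0.6374 (63.74%), PC2 0.3626 (36.26%);  cumulative: 0.6374, 1


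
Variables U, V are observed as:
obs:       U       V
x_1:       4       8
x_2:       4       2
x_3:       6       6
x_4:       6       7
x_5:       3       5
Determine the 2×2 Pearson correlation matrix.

Step 1 — column means:
  mean(U) = (4 + 4 + 6 + 6 + 3) / 5 = 23/5 = 4.6
  mean(V) = (8 + 2 + 6 + 7 + 5) / 5 = 28/5 = 5.6

Step 2 — sample variances and covariances s[i,j] = (1/(n-1)) · Σ_k (x_{k,i} - mean_i) · (x_{k,j} - mean_j), with n-1 = 4:
  s[U,U] = ((-0.6)·(-0.6) + (-0.6)·(-0.6) + (1.4)·(1.4) + (1.4)·(1.4) + (-1.6)·(-1.6)) / 4 = 7.2/4 = 1.8
  s[U,V] = ((-0.6)·(2.4) + (-0.6)·(-3.6) + (1.4)·(0.4) + (1.4)·(1.4) + (-1.6)·(-0.6)) / 4 = 4.2/4 = 1.05
  s[V,V] = ((2.4)·(2.4) + (-3.6)·(-3.6) + (0.4)·(0.4) + (1.4)·(1.4) + (-0.6)·(-0.6)) / 4 = 21.2/4 = 5.3
  Sample standard deviations s_i = √(s[i,i]):
  s(U) = √(1.8) = 1.3416
  s(V) = √(5.3) = 2.3022

Step 3 — r_{ij} = s_{ij} / (s_i · s_j):
  r[U,U] = 1 (diagonal).
  r[U,V] = 1.05 / (1.3416 · 2.3022) = 1.05 / 3.0887 = 0.34
  r[V,V] = 1 (diagonal).

R is symmetric with unit diagonal. Assembling:

R = [[1, 0.34],
 [0.34, 1]]


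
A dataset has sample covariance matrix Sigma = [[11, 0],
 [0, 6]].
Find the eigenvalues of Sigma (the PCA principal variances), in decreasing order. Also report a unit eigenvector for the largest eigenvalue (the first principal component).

Step 1 — characteristic polynomial of 2×2 Sigma:
  det(Sigma - λI) = λ² - trace · λ + det = 0.
  trace = 11 + 6 = 17, det = 11·6 - (0)² = 66.
Step 2 — discriminant:
  Δ = trace² - 4·det = 289 - 264 = 25.
Step 3 — eigenvalues:
  λ = (trace ± √Δ)/2 = (17 ± 5)/2,
  λ_1 = 11,  λ_2 = 6.

Step 4 — unit eigenvector for λ_1: Sigma is diagonal, so its eigenvectors are the coordinate axes. λ_1 = 11 is the diagonal entry on the first coordinate axis, hence
  v_1 = (1, 0) (||v_1|| = 1).

λ_1 = 11,  λ_2 = 6;  v_1 ≈ (1, 0)


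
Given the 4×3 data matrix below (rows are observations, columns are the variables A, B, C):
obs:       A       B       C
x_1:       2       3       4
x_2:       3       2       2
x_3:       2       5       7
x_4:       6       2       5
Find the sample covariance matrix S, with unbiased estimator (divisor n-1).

Step 1 — column means:
  mean(A) = (2 + 3 + 2 + 6) / 4 = 13/4 = 3.25
  mean(B) = (3 + 2 + 5 + 2) / 4 = 12/4 = 3
  mean(C) = (4 + 2 + 7 + 5) / 4 = 18/4 = 4.5

Step 2 — sample covariance S[i,j] = (1/(n-1)) · Σ_k (x_{k,i} - mean_i) · (x_{k,j} - mean_j), with n-1 = 3.
  S[A,A] = ((-1.25)·(-1.25) + (-0.25)·(-0.25) + (-1.25)·(-1.25) + (2.75)·(2.75)) / 3 = 10.75/3 = 3.5833
  S[A,B] = ((-1.25)·(0) + (-0.25)·(-1) + (-1.25)·(2) + (2.75)·(-1)) / 3 = -5/3 = -1.6667
  S[A,C] = ((-1.25)·(-0.5) + (-0.25)·(-2.5) + (-1.25)·(2.5) + (2.75)·(0.5)) / 3 = -0.5/3 = -0.1667
  S[B,B] = ((0)·(0) + (-1)·(-1) + (2)·(2) + (-1)·(-1)) / 3 = 6/3 = 2
  S[B,C] = ((0)·(-0.5) + (-1)·(-2.5) + (2)·(2.5) + (-1)·(0.5)) / 3 = 7/3 = 2.3333
  S[C,C] = ((-0.5)·(-0.5) + (-2.5)·(-2.5) + (2.5)·(2.5) + (0.5)·(0.5)) / 3 = 13/3 = 4.3333

S is symmetric (S[j,i] = S[i,j]). Assembling:

S = [[3.5833, -1.6667, -0.1667],
 [-1.6667, 2, 2.3333],
 [-0.1667, 2.3333, 4.3333]]


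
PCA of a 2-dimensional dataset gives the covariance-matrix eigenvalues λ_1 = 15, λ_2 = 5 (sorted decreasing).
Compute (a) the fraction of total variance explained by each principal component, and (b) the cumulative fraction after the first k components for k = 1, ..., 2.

Step 1 — total variance = trace(Sigma) = Σ λ_i = 15 + 5 = 20.

Step 2 — fraction explained by component i = λ_i / Σ λ:
  PC1: 15/20 = 0.75
  PC2: 5/20 = 0.25

Step 3 — cumulative fraction after k components = (λ_1 + ... + λ_k) / Σ λ:
  k = 1: 15/20 = 0.75
  k = 2: (15 + 5)/20 = 20/20 = 1

Summary (fraction, with percent):

explained: PC1 0.75 (75%), PC2 0.25 (25%);  cumulative: 0.75, 1


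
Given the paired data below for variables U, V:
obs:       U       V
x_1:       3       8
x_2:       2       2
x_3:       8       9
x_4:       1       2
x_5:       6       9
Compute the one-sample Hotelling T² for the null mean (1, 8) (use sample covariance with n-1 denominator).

Step 1 — sample mean vector:
  mean(U) = (3 + 2 + 8 + 1 + 6) / 5 = 20/5 = 4
  mean(V) = (8 + 2 + 9 + 2 + 9) / 5 = 30/5 = 6
  x̄ = (4, 6),  deviation x̄ - mu_0 = (4, 6) - (1, 8) = (3, -2).

Step 2 — sample covariance matrix, S[i,j] = (1/(n-1)) · Σ_k (x_{k,i} - mean_i) · (x_{k,j} - mean_j), divisor n-1 = 4:
  S[U,U] = ((-1)·(-1) + (-2)·(-2) + (4)·(4) + (-3)·(-3) + (2)·(2)) / 4 = 34/4 = 8.5
  S[U,V] = ((-1)·(2) + (-2)·(-4) + (4)·(3) + (-3)·(-4) + (2)·(3)) / 4 = 36/4 = 9
  S[V,V] = ((2)·(2) + (-4)·(-4) + (3)·(3) + (-4)·(-4) + (3)·(3)) / 4 = 54/4 = 13.5
  S = [[8.5, 9],
 [9, 13.5]].

Step 3 — invert S. det(S) = 8.5·13.5 - (9)² = 33.75.
  S^{-1} = (1/det) · [[d, -b], [-b, a]] = [[0.4, -0.2667],
 [-0.2667, 0.2519]].

Step 4 — quadratic form (x̄ - mu_0)^T · S^{-1} · (x̄ - mu_0):
  S^{-1} · (x̄ - mu_0) = (1.7333, -1.3037),
  (x̄ - mu_0)^T · [...] = (3)·(1.7333) + (-2)·(-1.3037) = 7.8074.

Step 5 — scale by n: T² = 5 · 7.8074 = 39.037.

T² ≈ 39.037


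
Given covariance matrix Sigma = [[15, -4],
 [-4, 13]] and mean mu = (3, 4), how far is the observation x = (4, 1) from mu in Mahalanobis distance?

Step 1 — centre the observation: (x - mu) = (1, -3).

Step 2 — invert Sigma. det(Sigma) = 15·13 - (-4)² = 179.
  Sigma^{-1} = (1/det) · [[d, -b], [-b, a]] = [[0.0726, 0.0223],
 [0.0223, 0.0838]].

Step 3 — form the quadratic (x - mu)^T · Sigma^{-1} · (x - mu):
  Sigma^{-1} · (x - mu) = (0.0056, -0.2291).
  (x - mu)^T · [Sigma^{-1} · (x - mu)] = (1)·(0.0056) + (-3)·(-0.2291) = 0.6927.

Step 4 — take square root: d = √(0.6927) ≈ 0.8323.

d(x, mu) = √(0.6927) ≈ 0.8323


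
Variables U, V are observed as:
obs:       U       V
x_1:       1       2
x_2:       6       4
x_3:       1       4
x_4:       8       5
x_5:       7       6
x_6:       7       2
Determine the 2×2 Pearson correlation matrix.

Step 1 — column means:
  mean(U) = (1 + 6 + 1 + 8 + 7 + 7) / 6 = 30/6 = 5
  mean(V) = (2 + 4 + 4 + 5 + 6 + 2) / 6 = 23/6 = 3.8333

Step 2 — sample variances and covariances s[i,j] = (1/(n-1)) · Σ_k (x_{k,i} - mean_i) · (x_{k,j} - mean_j), with n-1 = 5:
  s[U,U] = ((-4)·(-4) + (1)·(1) + (-4)·(-4) + (3)·(3) + (2)·(2) + (2)·(2)) / 5 = 50/5 = 10
  s[U,V] = ((-4)·(-1.8333) + (1)·(0.1667) + (-4)·(0.1667) + (3)·(1.1667) + (2)·(2.1667) + (2)·(-1.8333)) / 5 = 11/5 = 2.2
  s[V,V] = ((-1.8333)·(-1.8333) + (0.1667)·(0.1667) + (0.1667)·(0.1667) + (1.1667)·(1.1667) + (2.1667)·(2.1667) + (-1.8333)·(-1.8333)) / 5 = 12.8333/5 = 2.5667
  Sample standard deviations s_i = √(s[i,i]):
  s(U) = √(10) = 3.1623
  s(V) = √(2.5667) = 1.6021

Step 3 — r_{ij} = s_{ij} / (s_i · s_j):
  r[U,U] = 1 (diagonal).
  r[U,V] = 2.2 / (3.1623 · 1.6021) = 2.2 / 5.0662 = 0.4342
  r[V,V] = 1 (diagonal).

R is symmetric with unit diagonal. Assembling:

R = [[1, 0.4342],
 [0.4342, 1]]


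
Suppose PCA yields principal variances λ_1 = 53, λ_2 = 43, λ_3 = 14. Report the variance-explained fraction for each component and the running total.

Step 1 — total variance = trace(Sigma) = Σ λ_i = 53 + 43 + 14 = 110.

Step 2 — fraction explained by component i = λ_i / Σ λ:
  PC1: 53/110 = 0.4818
  PC2: 43/110 = 0.3909
  PC3: 14/110 = 0.1273

Step 3 — cumulative fraction after k components = (λ_1 + ... + λ_k) / Σ λ:
  k = 1: 53/110 = 0.4818
  k = 2: (53 + 43)/110 = 96/110 = 0.8727
  k = 3: (53 + 43 + 14)/110 = 110/110 = 1

Summary (fraction, with percent):

explained: PC1 0.4818 (48.18%), PC2 0.3909 (39.09%), PC3 0.1273 (12.73%);  cumulative: 0.4818, 0.8727, 1


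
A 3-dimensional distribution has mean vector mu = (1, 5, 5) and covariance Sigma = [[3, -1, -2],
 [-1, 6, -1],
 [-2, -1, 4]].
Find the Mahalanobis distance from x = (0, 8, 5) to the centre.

Step 1 — centre the observation: (x - mu) = (-1, 3, 0).

Step 2 — invert Sigma (cofactor / det for 3×3, or solve directly):
  Sigma^{-1} = [[0.6216, 0.1622, 0.3514],
 [0.1622, 0.2162, 0.1351],
 [0.3514, 0.1351, 0.4595]].

Step 3 — form the quadratic (x - mu)^T · Sigma^{-1} · (x - mu):
  Sigma^{-1} · (x - mu) = (-0.1351, 0.4865, 0.0541).
  (x - mu)^T · [Sigma^{-1} · (x - mu)] = (-1)·(-0.1351) + (3)·(0.4865) + (0)·(0.0541) = 1.5946.

Step 4 — take square root: d = √(1.5946) ≈ 1.2628.

d(x, mu) = √(1.5946) ≈ 1.2628


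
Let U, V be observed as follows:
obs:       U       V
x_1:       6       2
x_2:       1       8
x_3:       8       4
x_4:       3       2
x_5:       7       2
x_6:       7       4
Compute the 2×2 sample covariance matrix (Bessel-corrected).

Step 1 — column means:
  mean(U) = (6 + 1 + 8 + 3 + 7 + 7) / 6 = 32/6 = 5.3333
  mean(V) = (2 + 8 + 4 + 2 + 2 + 4) / 6 = 22/6 = 3.6667

Step 2 — sample covariance S[i,j] = (1/(n-1)) · Σ_k (x_{k,i} - mean_i) · (x_{k,j} - mean_j), with n-1 = 5.
  S[U,U] = ((0.6667)·(0.6667) + (-4.3333)·(-4.3333) + (2.6667)·(2.6667) + (-2.3333)·(-2.3333) + (1.6667)·(1.6667) + (1.6667)·(1.6667)) / 5 = 37.3333/5 = 7.4667
  S[U,V] = ((0.6667)·(-1.6667) + (-4.3333)·(4.3333) + (2.6667)·(0.3333) + (-2.3333)·(-1.6667) + (1.6667)·(-1.6667) + (1.6667)·(0.3333)) / 5 = -17.3333/5 = -3.4667
  S[V,V] = ((-1.6667)·(-1.6667) + (4.3333)·(4.3333) + (0.3333)·(0.3333) + (-1.6667)·(-1.6667) + (-1.6667)·(-1.6667) + (0.3333)·(0.3333)) / 5 = 27.3333/5 = 5.4667

S is symmetric (S[j,i] = S[i,j]). Assembling:

S = [[7.4667, -3.4667],
 [-3.4667, 5.4667]]


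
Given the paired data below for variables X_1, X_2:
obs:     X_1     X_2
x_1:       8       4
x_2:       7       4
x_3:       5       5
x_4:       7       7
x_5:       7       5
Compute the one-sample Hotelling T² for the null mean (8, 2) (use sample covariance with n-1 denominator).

Step 1 — sample mean vector:
  mean(X_1) = (8 + 7 + 5 + 7 + 7) / 5 = 34/5 = 6.8
  mean(X_2) = (4 + 4 + 5 + 7 + 5) / 5 = 25/5 = 5
  x̄ = (6.8, 5),  deviation x̄ - mu_0 = (6.8, 5) - (8, 2) = (-1.2, 3).

Step 2 — sample covariance matrix, S[i,j] = (1/(n-1)) · Σ_k (x_{k,i} - mean_i) · (x_{k,j} - mean_j), divisor n-1 = 4:
  S[X_1,X_1] = ((1.2)·(1.2) + (0.2)·(0.2) + (-1.8)·(-1.8) + (0.2)·(0.2) + (0.2)·(0.2)) / 4 = 4.8/4 = 1.2
  S[X_1,X_2] = ((1.2)·(-1) + (0.2)·(-1) + (-1.8)·(0) + (0.2)·(2) + (0.2)·(0)) / 4 = -1/4 = -0.25
  S[X_2,X_2] = ((-1)·(-1) + (-1)·(-1) + (0)·(0) + (2)·(2) + (0)·(0)) / 4 = 6/4 = 1.5
  S = [[1.2, -0.25],
 [-0.25, 1.5]].

Step 3 — invert S. det(S) = 1.2·1.5 - (-0.25)² = 1.7375.
  S^{-1} = (1/det) · [[d, -b], [-b, a]] = [[0.8633, 0.1439],
 [0.1439, 0.6906]].

Step 4 — quadratic form (x̄ - mu_0)^T · S^{-1} · (x̄ - mu_0):
  S^{-1} · (x̄ - mu_0) = (-0.6043, 1.8993),
  (x̄ - mu_0)^T · [...] = (-1.2)·(-0.6043) + (3)·(1.8993) = 6.423.

Step 5 — scale by n: T² = 5 · 6.423 = 32.1151.

T² ≈ 32.1151


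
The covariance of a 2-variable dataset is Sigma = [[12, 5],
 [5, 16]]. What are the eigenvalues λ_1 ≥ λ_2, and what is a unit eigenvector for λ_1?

Step 1 — characteristic polynomial of 2×2 Sigma:
  det(Sigma - λI) = λ² - trace · λ + det = 0.
  trace = 12 + 16 = 28, det = 12·16 - (5)² = 167.
Step 2 — discriminant:
  Δ = trace² - 4·det = 784 - 668 = 116.
Step 3 — eigenvalues:
  λ = (trace ± √Δ)/2 = (28 ± 10.7703)/2,
  λ_1 = 19.3852,  λ_2 = 8.6148.

Step 4 — unit eigenvector for λ_1: solve (Sigma - λ_1 I)v = 0. First row:
  (12 - 19.3852)·v_x + (5)·v_y = 0, i.e. (-7.3852)·v_x + (5)·v_y = 0,
  so v ∝ (b, λ_1 - a) = (5, 7.3852) = u.
  ||u|| = √((5)² + (7.3852)²) = √(79.5407) ≈ 8.9186,
  v_1 = u/||u|| ≈ (0.5606, 0.8281) (||v_1|| = 1).

λ_1 = 19.3852,  λ_2 = 8.6148;  v_1 ≈ (0.5606, 0.8281)


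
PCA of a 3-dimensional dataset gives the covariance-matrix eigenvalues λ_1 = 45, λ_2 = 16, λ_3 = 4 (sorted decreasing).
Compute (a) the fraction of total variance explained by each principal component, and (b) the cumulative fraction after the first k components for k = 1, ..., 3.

Step 1 — total variance = trace(Sigma) = Σ λ_i = 45 + 16 + 4 = 65.

Step 2 — fraction explained by component i = λ_i / Σ λ:
  PC1: 45/65 = 0.6923
  PC2: 16/65 = 0.2462
  PC3: 4/65 = 0.0615

Step 3 — cumulative fraction after k components = (λ_1 + ... + λ_k) / Σ λ:
  k = 1: 45/65 = 0.6923
  k = 2: (45 + 16)/65 = 61/65 = 0.9385
  k = 3: (45 + 16 + 4)/65 = 65/65 = 1

Summary (fraction, with percent):

explained: PC1 0.6923 (69.23%), PC2 0.2462 (24.62%), PC3 0.0615 (6.15%);  cumulative: 0.6923, 0.9385, 1


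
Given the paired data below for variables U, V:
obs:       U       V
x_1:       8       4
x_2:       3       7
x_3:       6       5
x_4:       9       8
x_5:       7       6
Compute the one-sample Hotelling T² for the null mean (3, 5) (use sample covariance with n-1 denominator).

Step 1 — sample mean vector:
  mean(U) = (8 + 3 + 6 + 9 + 7) / 5 = 33/5 = 6.6
  mean(V) = (4 + 7 + 5 + 8 + 6) / 5 = 30/5 = 6
  x̄ = (6.6, 6),  deviation x̄ - mu_0 = (6.6, 6) - (3, 5) = (3.6, 1).

Step 2 — sample covariance matrix, S[i,j] = (1/(n-1)) · Σ_k (x_{k,i} - mean_i) · (x_{k,j} - mean_j), divisor n-1 = 4:
  S[U,U] = ((1.4)·(1.4) + (-3.6)·(-3.6) + (-0.6)·(-0.6) + (2.4)·(2.4) + (0.4)·(0.4)) / 4 = 21.2/4 = 5.3
  S[U,V] = ((1.4)·(-2) + (-3.6)·(1) + (-0.6)·(-1) + (2.4)·(2) + (0.4)·(0)) / 4 = -1/4 = -0.25
  S[V,V] = ((-2)·(-2) + (1)·(1) + (-1)·(-1) + (2)·(2) + (0)·(0)) / 4 = 10/4 = 2.5
  S = [[5.3, -0.25],
 [-0.25, 2.5]].

Step 3 — invert S. det(S) = 5.3·2.5 - (-0.25)² = 13.1875.
  S^{-1} = (1/det) · [[d, -b], [-b, a]] = [[0.1896, 0.019],
 [0.019, 0.4019]].

Step 4 — quadratic form (x̄ - mu_0)^T · S^{-1} · (x̄ - mu_0):
  S^{-1} · (x̄ - mu_0) = (0.7014, 0.4701),
  (x̄ - mu_0)^T · [...] = (3.6)·(0.7014) + (1)·(0.4701) = 2.9953.

Step 5 — scale by n: T² = 5 · 2.9953 = 14.9763.

T² ≈ 14.9763


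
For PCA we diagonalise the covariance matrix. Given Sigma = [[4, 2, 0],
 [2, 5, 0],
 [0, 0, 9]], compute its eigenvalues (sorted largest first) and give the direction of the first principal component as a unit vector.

Step 1 — characteristic polynomial p(λ) = det(λI - Sigma) = λ³ - tr·λ² + c_1·λ - det, where tr = trace, c_1 = sum of the principal 2×2 minors, det = det(Sigma):
  tr = 4 + 5 + 9 = 18,
  c_1 = (4·5 - (2)²) + (4·9 - (0)²) + (5·9 - (0)²) = 16 + 36 + 45 = 97,
  det = 4·(5·9 - (0)²) - (2)·((2)·9 - (0)·(0)) + (0)·((2)·(0) - 5·(0)) = 4·(45) - (2)·(18) + (0)·(0) = 144.
  So p(λ) = λ³ - 18λ² + 97λ - 144.
Step 2 — look for an integer root (rational root theorem: any rational root is an integer divisor of 144). Testing λ = 9:
  p(9) = 729 - 1458 + 873 - 144 = 0  ✓
  Dividing out (λ - 9): p(λ) = (λ - 9)(λ² - 9λ + 16).
Step 3 — remaining eigenvalues from the quadratic λ² - 9λ + 16 = 0:
  Δ = 9² - 4·16 = 81 - 64 = 17,  λ = (9 ± √17)/2 = (9 ± 4.1231)/2 ≈ 6.5616 or 2.4384.
  Sorted: λ_1 = 9,  λ_2 = 6.5616,  λ_3 = 2.4384  (check: sum = 18 = tr ✓).

Step 4 — unit eigenvector for λ_1 = 9: v spans the null space of (Sigma - λ_1 I), whose rows are
  r_1 = (-5, 2, 0),  r_2 = (2, -4, 0),  r_3 = (0, 0, 0).
  v is orthogonal to every row, so take v ∝ r_1 × r_2 = ((2)·(0) - (0)·(-4), (0)·(2) - (-5)·(0), (-5)·(-4) - (2)·(2)) = (0, 0, 16).
  Rescale (divide by 16): u = (0, 0, 1).
  ||u|| = √((0)² + (0)² + (1)²) = √(1) = 1,  v_1 = u/||u|| ≈ (0, 0, 1) (||v_1|| = 1).

λ_1 = 9,  λ_2 = 6.5616,  λ_3 = 2.4384;  v_1 ≈ (0, 0, 1)


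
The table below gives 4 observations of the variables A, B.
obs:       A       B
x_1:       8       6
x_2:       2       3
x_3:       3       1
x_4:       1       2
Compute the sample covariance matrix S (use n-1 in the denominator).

Step 1 — column means:
  mean(A) = (8 + 2 + 3 + 1) / 4 = 14/4 = 3.5
  mean(B) = (6 + 3 + 1 + 2) / 4 = 12/4 = 3

Step 2 — sample covariance S[i,j] = (1/(n-1)) · Σ_k (x_{k,i} - mean_i) · (x_{k,j} - mean_j), with n-1 = 3.
  S[A,A] = ((4.5)·(4.5) + (-1.5)·(-1.5) + (-0.5)·(-0.5) + (-2.5)·(-2.5)) / 3 = 29/3 = 9.6667
  S[A,B] = ((4.5)·(3) + (-1.5)·(0) + (-0.5)·(-2) + (-2.5)·(-1)) / 3 = 17/3 = 5.6667
  S[B,B] = ((3)·(3) + (0)·(0) + (-2)·(-2) + (-1)·(-1)) / 3 = 14/3 = 4.6667

S is symmetric (S[j,i] = S[i,j]). Assembling:

S = [[9.6667, 5.6667],
 [5.6667, 4.6667]]


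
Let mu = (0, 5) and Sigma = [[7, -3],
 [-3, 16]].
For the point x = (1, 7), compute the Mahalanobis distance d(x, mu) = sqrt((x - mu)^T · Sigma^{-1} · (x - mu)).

Step 1 — centre the observation: (x - mu) = (1, 2).

Step 2 — invert Sigma. det(Sigma) = 7·16 - (-3)² = 103.
  Sigma^{-1} = (1/det) · [[d, -b], [-b, a]] = [[0.1553, 0.0291],
 [0.0291, 0.068]].

Step 3 — form the quadratic (x - mu)^T · Sigma^{-1} · (x - mu):
  Sigma^{-1} · (x - mu) = (0.2136, 0.165).
  (x - mu)^T · [Sigma^{-1} · (x - mu)] = (1)·(0.2136) + (2)·(0.165) = 0.5437.

Step 4 — take square root: d = √(0.5437) ≈ 0.7374.

d(x, mu) = √(0.5437) ≈ 0.7374


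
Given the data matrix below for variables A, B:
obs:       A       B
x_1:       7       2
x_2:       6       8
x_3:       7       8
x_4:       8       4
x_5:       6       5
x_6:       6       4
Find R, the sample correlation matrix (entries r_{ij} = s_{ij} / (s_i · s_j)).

Step 1 — column means:
  mean(A) = (7 + 6 + 7 + 8 + 6 + 6) / 6 = 40/6 = 6.6667
  mean(B) = (2 + 8 + 8 + 4 + 5 + 4) / 6 = 31/6 = 5.1667

Step 2 — sample variances and covariances s[i,j] = (1/(n-1)) · Σ_k (x_{k,i} - mean_i) · (x_{k,j} - mean_j), with n-1 = 5:
  s[A,A] = ((0.3333)·(0.3333) + (-0.6667)·(-0.6667) + (0.3333)·(0.3333) + (1.3333)·(1.3333) + (-0.6667)·(-0.6667) + (-0.6667)·(-0.6667)) / 5 = 3.3333/5 = 0.6667
  s[A,B] = ((0.3333)·(-3.1667) + (-0.6667)·(2.8333) + (0.3333)·(2.8333) + (1.3333)·(-1.1667) + (-0.6667)·(-0.1667) + (-0.6667)·(-1.1667)) / 5 = -2.6667/5 = -0.5333
  s[B,B] = ((-3.1667)·(-3.1667) + (2.8333)·(2.8333) + (2.8333)·(2.8333) + (-1.1667)·(-1.1667) + (-0.1667)·(-0.1667) + (-1.1667)·(-1.1667)) / 5 = 28.8333/5 = 5.7667
  Sample standard deviations s_i = √(s[i,i]):
  s(A) = √(0.6667) = 0.8165
  s(B) = √(5.7667) = 2.4014

Step 3 — r_{ij} = s_{ij} / (s_i · s_j):
  r[A,A] = 1 (diagonal).
  r[A,B] = -0.5333 / (0.8165 · 2.4014) = -0.5333 / 1.9607 = -0.272
  r[B,B] = 1 (diagonal).

R is symmetric with unit diagonal. Assembling:

R = [[1, -0.272],
 [-0.272, 1]]


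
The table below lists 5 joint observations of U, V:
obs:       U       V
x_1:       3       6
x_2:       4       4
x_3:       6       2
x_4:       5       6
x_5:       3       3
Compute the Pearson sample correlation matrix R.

Step 1 — column means:
  mean(U) = (3 + 4 + 6 + 5 + 3) / 5 = 21/5 = 4.2
  mean(V) = (6 + 4 + 2 + 6 + 3) / 5 = 21/5 = 4.2

Step 2 — sample variances and covariances s[i,j] = (1/(n-1)) · Σ_k (x_{k,i} - mean_i) · (x_{k,j} - mean_j), with n-1 = 4:
  s[U,U] = ((-1.2)·(-1.2) + (-0.2)·(-0.2) + (1.8)·(1.8) + (0.8)·(0.8) + (-1.2)·(-1.2)) / 4 = 6.8/4 = 1.7
  s[U,V] = ((-1.2)·(1.8) + (-0.2)·(-0.2) + (1.8)·(-2.2) + (0.8)·(1.8) + (-1.2)·(-1.2)) / 4 = -3.2/4 = -0.8
  s[V,V] = ((1.8)·(1.8) + (-0.2)·(-0.2) + (-2.2)·(-2.2) + (1.8)·(1.8) + (-1.2)·(-1.2)) / 4 = 12.8/4 = 3.2
  Sample standard deviations s_i = √(s[i,i]):
  s(U) = √(1.7) = 1.3038
  s(V) = √(3.2) = 1.7889

Step 3 — r_{ij} = s_{ij} / (s_i · s_j):
  r[U,U] = 1 (diagonal).
  r[U,V] = -0.8 / (1.3038 · 1.7889) = -0.8 / 2.3324 = -0.343
  r[V,V] = 1 (diagonal).

R is symmetric with unit diagonal. Assembling:

R = [[1, -0.343],
 [-0.343, 1]]
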